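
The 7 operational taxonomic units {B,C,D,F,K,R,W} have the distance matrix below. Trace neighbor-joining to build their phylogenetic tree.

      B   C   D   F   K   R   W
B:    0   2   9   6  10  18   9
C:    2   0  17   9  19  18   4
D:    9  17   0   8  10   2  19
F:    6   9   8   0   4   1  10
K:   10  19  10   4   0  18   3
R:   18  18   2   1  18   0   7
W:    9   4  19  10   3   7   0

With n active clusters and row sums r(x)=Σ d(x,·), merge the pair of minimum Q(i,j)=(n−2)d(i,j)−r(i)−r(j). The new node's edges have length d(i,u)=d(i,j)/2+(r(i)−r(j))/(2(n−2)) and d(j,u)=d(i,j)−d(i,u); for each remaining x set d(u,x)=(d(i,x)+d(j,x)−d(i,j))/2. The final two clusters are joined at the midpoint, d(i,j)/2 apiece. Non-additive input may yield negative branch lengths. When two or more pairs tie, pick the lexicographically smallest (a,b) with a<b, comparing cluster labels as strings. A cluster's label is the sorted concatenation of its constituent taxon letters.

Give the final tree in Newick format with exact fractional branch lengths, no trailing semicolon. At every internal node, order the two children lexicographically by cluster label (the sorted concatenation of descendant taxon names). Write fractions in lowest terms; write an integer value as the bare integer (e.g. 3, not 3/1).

1. join D+R (d=2, Q=-119) ⇒ DR; edges |D|=11/10, |R|=9/10
  updated: d(B,DR)=25/2, d(C,DR)=33/2, d(DR,F)=7/2, d(DR,K)=13, d(DR,W)=12
2. join B+C (d=2, Q=-82) ⇒ BC; edges |B|=-3/8, |C|=19/8
  updated: d(BC,DR)=27/2, d(BC,F)=13/2, d(BC,K)=27/2, d(BC,W)=11/2
3. join DR+F (d=7/2, Q=-111/2) ⇒ DFR; edges |DR|=19/4, |F|=-5/4
  updated: d(BC,DFR)=33/4, d(DFR,K)=27/4, d(DFR,W)=37/4
4. join BC+DFR (d=33/4, Q=-35) ⇒ BCDFR; edges |BC|=39/8, |DFR|=27/8
  updated: d(BCDFR,K)=6, d(BCDFR,W)=13/4
5. join BCDFR+K (d=6, Q=-49/4) ⇒ BCDFKR; edges |BCDFR|=25/8, |K|=23/8
  updated: d(BCDFKR,W)=1/8
6. join BCDFKR+W (d=1/8) ⇒ BCDFKRW; edges |BCDFKR|=1/16, |W|=1/16
final tree: ((((B:-3/8,C:19/8):39/8,((D:11/10,R:9/10):19/4,F:-5/4):27/8):25/8,K:23/8):1/16,W:1/16)
total length: 175/8

((((B:-3/8,C:19/8):39/8,((D:11/10,R:9/10):19/4,F:-5/4):27/8):25/8,K:23/8):1/16,W:1/16)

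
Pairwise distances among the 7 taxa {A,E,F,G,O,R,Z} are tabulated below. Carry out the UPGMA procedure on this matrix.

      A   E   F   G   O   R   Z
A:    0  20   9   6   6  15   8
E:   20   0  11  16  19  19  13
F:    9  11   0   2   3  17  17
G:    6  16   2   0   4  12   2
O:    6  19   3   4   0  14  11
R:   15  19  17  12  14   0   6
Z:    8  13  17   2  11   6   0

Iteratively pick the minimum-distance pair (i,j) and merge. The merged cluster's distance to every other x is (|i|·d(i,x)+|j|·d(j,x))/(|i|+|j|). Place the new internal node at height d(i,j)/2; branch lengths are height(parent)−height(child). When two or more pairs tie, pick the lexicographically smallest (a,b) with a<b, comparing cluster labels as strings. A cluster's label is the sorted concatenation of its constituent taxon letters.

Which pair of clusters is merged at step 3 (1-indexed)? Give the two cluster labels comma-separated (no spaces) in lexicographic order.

R,Z

step 1: merge (F,G) at d=2; branch lengths F→1, G→1; new cluster FG
  updated: d(A,FG)=15/2, d(E,FG)=27/2, d(FG,O)=7/2, d(FG,R)=29/2, d(FG,Z)=19/2
step 2: merge (FG,O) at d=7/2; branch lengths FG→3/4, O→7/4; new cluster FGO
  updated: d(A,FGO)=7, d(E,FGO)=46/3, d(FGO,R)=43/3, d(FGO,Z)=10
step 3: merge (R,Z) at d=6; branch lengths R→3, Z→3; new cluster RZ
  updated: d(A,RZ)=23/2, d(E,RZ)=16, d(FGO,RZ)=73/6
step 4: merge (A,FGO) at d=7; branch lengths A→7/2, FGO→7/4; new cluster AFGO
  updated: d(AFGO,E)=33/2, d(AFGO,RZ)=12
step 5: merge (AFGO,RZ) at d=12; branch lengths AFGO→5/2, RZ→3; new cluster AFGORZ
  updated: d(AFGORZ,E)=49/3
step 6: merge (AFGORZ,E) at d=49/3; branch lengths AFGORZ→13/6, E→49/6; new cluster AEFGORZ
final tree: (((A:7/2,((F:1,G:1):3/4,O:7/4):7/4):5/2,(R:3,Z:3):3):13/6,E:49/6)
total length: 379/12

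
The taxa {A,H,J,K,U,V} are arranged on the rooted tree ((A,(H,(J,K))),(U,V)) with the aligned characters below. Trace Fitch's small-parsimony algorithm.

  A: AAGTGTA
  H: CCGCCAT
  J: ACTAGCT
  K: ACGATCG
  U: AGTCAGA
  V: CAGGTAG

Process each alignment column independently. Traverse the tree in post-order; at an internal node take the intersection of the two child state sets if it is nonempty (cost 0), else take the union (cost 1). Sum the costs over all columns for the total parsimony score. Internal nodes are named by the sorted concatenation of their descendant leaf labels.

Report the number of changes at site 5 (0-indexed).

JK@0: {A} ∩ {A} = {A} (intersection, +0)
HJK@0: {C} ∪ {A} = {A,C} (union, +1)
AHJK@0: {A} ∩ {A,C} = {A} (intersection, +0)
UV@0: {A} ∪ {C} = {A,C} (union, +1)
AHJKUV@0: {A} ∩ {A,C} = {A} (intersection, +0)
JK@1: {C} ∩ {C} = {C} (intersection, +0)
HJK@1: {C} ∩ {C} = {C} (intersection, +0)
AHJK@1: {A} ∪ {C} = {A,C} (union, +1)
UV@1: {G} ∪ {A} = {A,G} (union, +1)
AHJKUV@1: {A,C} ∩ {A,G} = {A} (intersection, +0)
JK@2: {T} ∪ {G} = {G,T} (union, +1)
HJK@2: {G} ∩ {G,T} = {G} (intersection, +0)
AHJK@2: {G} ∩ {G} = {G} (intersection, +0)
UV@2: {T} ∪ {G} = {G,T} (union, +1)
AHJKUV@2: {G} ∩ {G,T} = {G} (intersection, +0)
JK@3: {A} ∩ {A} = {A} (intersection, +0)
HJK@3: {C} ∪ {A} = {A,C} (union, +1)
AHJK@3: {T} ∪ {A,C} = {A,C,T} (union, +1)
UV@3: {C} ∪ {G} = {C,G} (union, +1)
AHJKUV@3: {A,C,T} ∩ {C,G} = {C} (intersection, +0)
JK@4: {G} ∪ {T} = {G,T} (union, +1)
HJK@4: {C} ∪ {G,T} = {C,G,T} (union, +1)
AHJK@4: {G} ∩ {C,G,T} = {G} (intersection, +0)
UV@4: {A} ∪ {T} = {A,T} (union, +1)
AHJKUV@4: {G} ∪ {A,T} = {A,G,T} (union, +1)
JK@5: {C} ∩ {C} = {C} (intersection, +0)
HJK@5: {A} ∪ {C} = {A,C} (union, +1)
AHJK@5: {T} ∪ {A,C} = {A,C,T} (union, +1)
UV@5: {G} ∪ {A} = {A,G} (union, +1)
AHJKUV@5: {A,C,T} ∩ {A,G} = {A} (intersection, +0)
JK@6: {T} ∪ {G} = {G,T} (union, +1)
HJK@6: {T} ∩ {G,T} = {T} (intersection, +0)
AHJK@6: {A} ∪ {T} = {A,T} (union, +1)
UV@6: {A} ∪ {G} = {A,G} (union, +1)
AHJKUV@6: {A,T} ∩ {A,G} = {A} (intersection, +0)
per-site changes: [2, 2, 2, 3, 4, 3, 3]; total = 19

3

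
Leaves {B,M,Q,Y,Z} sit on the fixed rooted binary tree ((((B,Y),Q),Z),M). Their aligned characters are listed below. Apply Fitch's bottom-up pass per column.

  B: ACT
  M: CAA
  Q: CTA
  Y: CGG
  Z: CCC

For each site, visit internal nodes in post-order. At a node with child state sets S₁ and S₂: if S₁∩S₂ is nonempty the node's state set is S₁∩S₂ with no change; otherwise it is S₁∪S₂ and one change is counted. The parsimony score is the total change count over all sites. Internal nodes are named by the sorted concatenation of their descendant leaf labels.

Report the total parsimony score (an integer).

7

[col 0] BY: children B:{A}, Y:{C} ∪→ {A,C}; cost 1
[col 0] BQY: children BY:{A,C}, Q:{C} ∩→ {C}; cost 0
[col 0] BQYZ: children BQY:{C}, Z:{C} ∩→ {C}; cost 0
[col 0] BMQYZ: children BQYZ:{C}, M:{C} ∩→ {C}; cost 0
[col 1] BY: children B:{C}, Y:{G} ∪→ {C,G}; cost 1
[col 1] BQY: children BY:{C,G}, Q:{T} ∪→ {C,G,T}; cost 1
[col 1] BQYZ: children BQY:{C,G,T}, Z:{C} ∩→ {C}; cost 0
[col 1] BMQYZ: children BQYZ:{C}, M:{A} ∪→ {A,C}; cost 1
[col 2] BY: children B:{T}, Y:{G} ∪→ {G,T}; cost 1
[col 2] BQY: children BY:{G,T}, Q:{A} ∪→ {A,G,T}; cost 1
[col 2] BQYZ: children BQY:{A,G,T}, Z:{C} ∪→ {A,C,G,T}; cost 1
[col 2] BMQYZ: children BQYZ:{A,C,G,T}, M:{A} ∩→ {A}; cost 0
per-site changes: [1, 3, 3]; total = 7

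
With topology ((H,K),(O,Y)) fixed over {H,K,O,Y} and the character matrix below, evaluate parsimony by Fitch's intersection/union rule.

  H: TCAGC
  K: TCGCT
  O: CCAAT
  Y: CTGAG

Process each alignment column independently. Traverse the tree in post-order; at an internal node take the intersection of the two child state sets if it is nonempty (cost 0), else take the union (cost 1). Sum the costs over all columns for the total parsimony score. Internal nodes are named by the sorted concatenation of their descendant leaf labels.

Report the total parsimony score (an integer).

8

site 0, node HK: H={T} ∩ K={T} → {T} (+0)
site 0, node OY: O={C} ∩ Y={C} → {C} (+0)
site 0, node HKOY: HK={T} ∪ OY={C} → {C,T} (+1)
site 1, node HK: H={C} ∩ K={C} → {C} (+0)
site 1, node OY: O={C} ∪ Y={T} → {C,T} (+1)
site 1, node HKOY: HK={C} ∩ OY={C,T} → {C} (+0)
site 2, node HK: H={A} ∪ K={G} → {A,G} (+1)
site 2, node OY: O={A} ∪ Y={G} → {A,G} (+1)
site 2, node HKOY: HK={A,G} ∩ OY={A,G} → {A,G} (+0)
site 3, node HK: H={G} ∪ K={C} → {C,G} (+1)
site 3, node OY: O={A} ∩ Y={A} → {A} (+0)
site 3, node HKOY: HK={C,G} ∪ OY={A} → {A,C,G} (+1)
site 4, node HK: H={C} ∪ K={T} → {C,T} (+1)
site 4, node OY: O={T} ∪ Y={G} → {G,T} (+1)
site 4, node HKOY: HK={C,T} ∩ OY={G,T} → {T} (+0)
per-site changes: [1, 1, 2, 2, 2]; total = 8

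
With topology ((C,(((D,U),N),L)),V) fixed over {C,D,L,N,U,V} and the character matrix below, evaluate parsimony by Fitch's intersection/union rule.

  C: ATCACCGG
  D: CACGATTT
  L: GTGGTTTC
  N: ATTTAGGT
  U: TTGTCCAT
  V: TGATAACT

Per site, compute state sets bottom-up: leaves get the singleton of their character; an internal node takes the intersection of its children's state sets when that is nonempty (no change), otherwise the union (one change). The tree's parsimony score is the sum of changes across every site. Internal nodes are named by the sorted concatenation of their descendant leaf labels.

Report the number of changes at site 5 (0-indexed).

4

[col 0] DU: children D:{C}, U:{T} ∪→ {C,T}; cost 1
[col 0] DNU: children DU:{C,T}, N:{A} ∪→ {A,C,T}; cost 1
[col 0] DLNU: children DNU:{A,C,T}, L:{G} ∪→ {A,C,G,T}; cost 1
[col 0] CDLNU: children C:{A}, DLNU:{A,C,G,T} ∩→ {A}; cost 0
[col 0] CDLNUV: children CDLNU:{A}, V:{T} ∪→ {A,T}; cost 1
[col 1] DU: children D:{A}, U:{T} ∪→ {A,T}; cost 1
[col 1] DNU: children DU:{A,T}, N:{T} ∩→ {T}; cost 0
[col 1] DLNU: children DNU:{T}, L:{T} ∩→ {T}; cost 0
[col 1] CDLNU: children C:{T}, DLNU:{T} ∩→ {T}; cost 0
[col 1] CDLNUV: children CDLNU:{T}, V:{G} ∪→ {G,T}; cost 1
[col 2] DU: children D:{C}, U:{G} ∪→ {C,G}; cost 1
[col 2] DNU: children DU:{C,G}, N:{T} ∪→ {C,G,T}; cost 1
[col 2] DLNU: children DNU:{C,G,T}, L:{G} ∩→ {G}; cost 0
[col 2] CDLNU: children C:{C}, DLNU:{G} ∪→ {C,G}; cost 1
[col 2] CDLNUV: children CDLNU:{C,G}, V:{A} ∪→ {A,C,G}; cost 1
[col 3] DU: children D:{G}, U:{T} ∪→ {G,T}; cost 1
[col 3] DNU: children DU:{G,T}, N:{T} ∩→ {T}; cost 0
[col 3] DLNU: children DNU:{T}, L:{G} ∪→ {G,T}; cost 1
[col 3] CDLNU: children C:{A}, DLNU:{G,T} ∪→ {A,G,T}; cost 1
[col 3] CDLNUV: children CDLNU:{A,G,T}, V:{T} ∩→ {T}; cost 0
[col 4] DU: children D:{A}, U:{C} ∪→ {A,C}; cost 1
[col 4] DNU: children DU:{A,C}, N:{A} ∩→ {A}; cost 0
[col 4] DLNU: children DNU:{A}, L:{T} ∪→ {A,T}; cost 1
[col 4] CDLNU: children C:{C}, DLNU:{A,T} ∪→ {A,C,T}; cost 1
[col 4] CDLNUV: children CDLNU:{A,C,T}, V:{A} ∩→ {A}; cost 0
[col 5] DU: children D:{T}, U:{C} ∪→ {C,T}; cost 1
[col 5] DNU: children DU:{C,T}, N:{G} ∪→ {C,G,T}; cost 1
[col 5] DLNU: children DNU:{C,G,T}, L:{T} ∩→ {T}; cost 0
[col 5] CDLNU: children C:{C}, DLNU:{T} ∪→ {C,T}; cost 1
[col 5] CDLNUV: children CDLNU:{C,T}, V:{A} ∪→ {A,C,T}; cost 1
[col 6] DU: children D:{T}, U:{A} ∪→ {A,T}; cost 1
[col 6] DNU: children DU:{A,T}, N:{G} ∪→ {A,G,T}; cost 1
[col 6] DLNU: children DNU:{A,G,T}, L:{T} ∩→ {T}; cost 0
[col 6] CDLNU: children C:{G}, DLNU:{T} ∪→ {G,T}; cost 1
[col 6] CDLNUV: children CDLNU:{G,T}, V:{C} ∪→ {C,G,T}; cost 1
[col 7] DU: children D:{T}, U:{T} ∩→ {T}; cost 0
[col 7] DNU: children DU:{T}, N:{T} ∩→ {T}; cost 0
[col 7] DLNU: children DNU:{T}, L:{C} ∪→ {C,T}; cost 1
[col 7] CDLNU: children C:{G}, DLNU:{C,T} ∪→ {C,G,T}; cost 1
[col 7] CDLNUV: children CDLNU:{C,G,T}, V:{T} ∩→ {T}; cost 0
per-site changes: [4, 2, 4, 3, 3, 4, 4, 2]; total = 26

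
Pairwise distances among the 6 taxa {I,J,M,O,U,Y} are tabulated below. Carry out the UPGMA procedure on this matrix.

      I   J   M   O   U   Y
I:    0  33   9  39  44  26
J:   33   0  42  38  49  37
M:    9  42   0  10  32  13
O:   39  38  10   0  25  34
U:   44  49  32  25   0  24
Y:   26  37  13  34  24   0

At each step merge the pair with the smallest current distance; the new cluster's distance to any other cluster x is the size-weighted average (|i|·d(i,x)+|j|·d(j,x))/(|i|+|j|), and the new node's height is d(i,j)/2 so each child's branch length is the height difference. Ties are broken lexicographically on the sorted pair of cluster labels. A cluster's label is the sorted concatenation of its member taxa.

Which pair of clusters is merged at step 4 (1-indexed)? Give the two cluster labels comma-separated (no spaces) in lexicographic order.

step 1: merge (I,M) at d=9; branch lengths I→9/2, M→9/2; new cluster IM
  updated: d(IM,J)=75/2, d(IM,O)=49/2, d(IM,U)=38, d(IM,Y)=39/2
step 2: merge (IM,Y) at d=39/2; branch lengths IM→21/4, Y→39/4; new cluster IMY
  updated: d(IMY,J)=112/3, d(IMY,O)=83/3, d(IMY,U)=100/3
step 3: merge (O,U) at d=25; branch lengths O→25/2, U→25/2; new cluster OU
  updated: d(IMY,OU)=61/2, d(J,OU)=87/2
step 4: merge (IMY,OU) at d=61/2; branch lengths IMY→11/2, OU→11/4; new cluster IMOUY
  updated: d(IMOUY,J)=199/5
step 5: merge (IMOUY,J) at d=199/5; branch lengths IMOUY→93/20, J→199/10; new cluster IJMOUY
final tree: ((((I:9/2,M:9/2):21/4,Y:39/4):11/2,(O:25/2,U:25/2):11/4):93/20,J:199/10)
total length: 409/5

IMY,OU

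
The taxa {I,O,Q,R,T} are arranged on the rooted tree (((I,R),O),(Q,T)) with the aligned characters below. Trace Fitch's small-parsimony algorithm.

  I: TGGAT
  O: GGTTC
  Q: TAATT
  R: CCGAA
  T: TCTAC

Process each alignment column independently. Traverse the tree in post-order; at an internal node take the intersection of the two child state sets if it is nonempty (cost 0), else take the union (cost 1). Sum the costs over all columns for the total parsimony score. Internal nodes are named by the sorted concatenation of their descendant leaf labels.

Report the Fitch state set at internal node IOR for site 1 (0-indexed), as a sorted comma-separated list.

G

site 0, node IR: I={T} ∪ R={C} → {C,T} (+1)
site 0, node IOR: IR={C,T} ∪ O={G} → {C,G,T} (+1)
site 0, node QT: Q={T} ∩ T={T} → {T} (+0)
site 0, node IOQRT: IOR={C,G,T} ∩ QT={T} → {T} (+0)
site 1, node IR: I={G} ∪ R={C} → {C,G} (+1)
site 1, node IOR: IR={C,G} ∩ O={G} → {G} (+0)
site 1, node QT: Q={A} ∪ T={C} → {A,C} (+1)
site 1, node IOQRT: IOR={G} ∪ QT={A,C} → {A,C,G} (+1)
site 2, node IR: I={G} ∩ R={G} → {G} (+0)
site 2, node IOR: IR={G} ∪ O={T} → {G,T} (+1)
site 2, node QT: Q={A} ∪ T={T} → {A,T} (+1)
site 2, node IOQRT: IOR={G,T} ∩ QT={A,T} → {T} (+0)
site 3, node IR: I={A} ∩ R={A} → {A} (+0)
site 3, node IOR: IR={A} ∪ O={T} → {A,T} (+1)
site 3, node QT: Q={T} ∪ T={A} → {A,T} (+1)
site 3, node IOQRT: IOR={A,T} ∩ QT={A,T} → {A,T} (+0)
site 4, node IR: I={T} ∪ R={A} → {A,T} (+1)
site 4, node IOR: IR={A,T} ∪ O={C} → {A,C,T} (+1)
site 4, node QT: Q={T} ∪ T={C} → {C,T} (+1)
site 4, node IOQRT: IOR={A,C,T} ∩ QT={C,T} → {C,T} (+0)
per-site changes: [2, 3, 2, 2, 3]; total = 12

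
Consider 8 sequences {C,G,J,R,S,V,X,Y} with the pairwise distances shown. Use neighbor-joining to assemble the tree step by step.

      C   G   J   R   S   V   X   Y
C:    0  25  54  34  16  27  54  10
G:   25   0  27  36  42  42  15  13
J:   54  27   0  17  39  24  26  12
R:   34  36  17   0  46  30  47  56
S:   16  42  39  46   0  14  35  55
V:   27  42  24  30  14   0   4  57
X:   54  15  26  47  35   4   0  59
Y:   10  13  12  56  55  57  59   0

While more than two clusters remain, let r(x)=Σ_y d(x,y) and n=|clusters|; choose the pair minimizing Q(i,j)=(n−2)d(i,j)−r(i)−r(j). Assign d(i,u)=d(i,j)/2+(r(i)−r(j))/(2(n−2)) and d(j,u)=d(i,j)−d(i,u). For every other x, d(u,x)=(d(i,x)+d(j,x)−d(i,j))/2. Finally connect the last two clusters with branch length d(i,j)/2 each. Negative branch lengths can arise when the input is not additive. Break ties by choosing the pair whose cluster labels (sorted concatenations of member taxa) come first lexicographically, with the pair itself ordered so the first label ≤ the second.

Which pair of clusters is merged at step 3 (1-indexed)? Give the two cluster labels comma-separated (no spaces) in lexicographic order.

1. join C+Y (d=10, Q=-422) ⇒ CY; edges |C|=3/2, |Y|=17/2
  updated: d(CY,G)=14, d(CY,J)=28, d(CY,R)=40, d(CY,S)=61/2, d(CY,V)=37, d(CY,X)=103/2
2. join V+X (d=4, Q=-619/2) ⇒ VX; edges |V|=-3/4, |X|=19/4
  updated: d(CY,VX)=169/4, d(G,VX)=53/2, d(J,VX)=23, d(R,VX)=73/2, d(S,VX)=45/2
3. join CY+G (d=14, Q=-977/4) ⇒ CGY; edges |CY|=261/32, |G|=187/32
  updated: d(CGY,J)=41/2, d(CGY,R)=31, d(CGY,S)=117/4, d(CGY,VX)=219/8
4. join J+R (d=17, Q=-179) ⇒ JR; edges |J|=10/3, |R|=41/3
  updated: d(CGY,JR)=69/4, d(JR,S)=34, d(JR,VX)=85/4
5. join CGY+JR (d=69/4, Q=-895/8) ⇒ CGJRY; edges |CGY|=287/32, |JR|=265/32
  updated: d(CGJRY,S)=23, d(CGJRY,VX)=251/16
6. join CGJRY+S (d=23, Q=-979/16) ⇒ CGJRSY; edges |CGJRY|=259/32, |S|=477/32
  updated: d(CGJRSY,VX)=243/32
7. join CGJRSY+VX (d=243/32) ⇒ CGJRSVXY; edges |CGJRSY|=243/64, |VX|=243/64
final tree: (((((C:3/2,Y:17/2):261/32,G:187/32):287/32,(J:10/3,R:41/3):265/32):259/32,S:477/32):243/64,(V:-3/4,X:19/4):243/64)
total length: 2971/32

CY,G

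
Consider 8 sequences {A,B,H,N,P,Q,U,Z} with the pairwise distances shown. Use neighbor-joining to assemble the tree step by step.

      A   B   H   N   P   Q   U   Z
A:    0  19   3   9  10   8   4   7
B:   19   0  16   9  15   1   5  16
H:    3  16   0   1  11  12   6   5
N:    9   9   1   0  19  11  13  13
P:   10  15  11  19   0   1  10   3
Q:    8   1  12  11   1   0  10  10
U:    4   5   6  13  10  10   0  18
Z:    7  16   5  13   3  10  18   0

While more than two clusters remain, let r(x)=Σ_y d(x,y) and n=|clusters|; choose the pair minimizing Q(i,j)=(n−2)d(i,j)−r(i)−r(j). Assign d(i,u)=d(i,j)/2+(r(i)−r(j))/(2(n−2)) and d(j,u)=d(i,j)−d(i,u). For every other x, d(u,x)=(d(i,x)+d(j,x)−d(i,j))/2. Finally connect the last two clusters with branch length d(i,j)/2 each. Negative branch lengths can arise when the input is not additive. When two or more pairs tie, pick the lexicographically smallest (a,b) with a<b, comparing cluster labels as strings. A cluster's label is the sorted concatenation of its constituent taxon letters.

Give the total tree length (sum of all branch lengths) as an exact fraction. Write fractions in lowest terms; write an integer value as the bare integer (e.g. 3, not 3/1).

401/16

step 1: merge (B,Q) at d=1, Q=-128; branch lengths B→17/6, Q→-11/6; new cluster BQ
  updated: d(A,BQ)=13, d(BQ,H)=27/2, d(BQ,N)=19/2, d(BQ,P)=15/2, d(BQ,U)=7, d(BQ,Z)=25/2
step 2: merge (P,Z) at d=3, Q=-104; branch lengths P→17/10, Z→13/10; new cluster PZ
  updated: d(A,PZ)=7, d(BQ,PZ)=17/2, d(H,PZ)=13/2, d(N,PZ)=29/2, d(PZ,U)=25/2
step 3: merge (H,N) at d=1, Q=-73; branch lengths H→-13/8, N→21/8; new cluster HN
  updated: d(A,HN)=11/2, d(BQ,HN)=11, d(HN,PZ)=10, d(HN,U)=9
step 4: merge (BQ,PZ) at d=17/2, Q=-52; branch lengths BQ→9/2, PZ→4; new cluster BPQZ
  updated: d(A,BPQZ)=23/4, d(BPQZ,HN)=25/4, d(BPQZ,U)=11/2
step 5: merge (A,U) at d=4, Q=-103/4; branch lengths A→19/16, U→45/16; new cluster AU
  updated: d(AU,BPQZ)=29/8, d(AU,HN)=21/4
step 6: merge (AU,BPQZ) at d=29/8, Q=-121/8; branch lengths AU→21/16, BPQZ→37/16; new cluster ABPQUZ
  updated: d(ABPQUZ,HN)=63/16
step 7: merge (ABPQUZ,HN) at d=63/16; branch lengths ABPQUZ→63/32, HN→63/32; new cluster ABHNPQUZ
final tree: (((A:19/16,U:45/16):21/16,((B:17/6,Q:-11/6):9/2,(P:17/10,Z:13/10):4):37/16):63/32,(H:-13/8,N:21/8):63/32)
total length: 401/16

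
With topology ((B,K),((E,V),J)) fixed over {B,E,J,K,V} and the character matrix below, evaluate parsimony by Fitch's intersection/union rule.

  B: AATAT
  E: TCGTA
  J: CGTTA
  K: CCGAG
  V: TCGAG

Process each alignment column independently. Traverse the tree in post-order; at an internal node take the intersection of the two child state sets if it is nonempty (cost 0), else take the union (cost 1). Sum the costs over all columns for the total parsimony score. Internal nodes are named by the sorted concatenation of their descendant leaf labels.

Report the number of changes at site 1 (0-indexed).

2

BK@0: {A} ∪ {C} = {A,C} (union, +1)
EV@0: {T} ∩ {T} = {T} (intersection, +0)
EJV@0: {T} ∪ {C} = {C,T} (union, +1)
BEJKV@0: {A,C} ∩ {C,T} = {C} (intersection, +0)
BK@1: {A} ∪ {C} = {A,C} (union, +1)
EV@1: {C} ∩ {C} = {C} (intersection, +0)
EJV@1: {C} ∪ {G} = {C,G} (union, +1)
BEJKV@1: {A,C} ∩ {C,G} = {C} (intersection, +0)
BK@2: {T} ∪ {G} = {G,T} (union, +1)
EV@2: {G} ∩ {G} = {G} (intersection, +0)
EJV@2: {G} ∪ {T} = {G,T} (union, +1)
BEJKV@2: {G,T} ∩ {G,T} = {G,T} (intersection, +0)
BK@3: {A} ∩ {A} = {A} (intersection, +0)
EV@3: {T} ∪ {A} = {A,T} (union, +1)
EJV@3: {A,T} ∩ {T} = {T} (intersection, +0)
BEJKV@3: {A} ∪ {T} = {A,T} (union, +1)
BK@4: {T} ∪ {G} = {G,T} (union, +1)
EV@4: {A} ∪ {G} = {A,G} (union, +1)
EJV@4: {A,G} ∩ {A} = {A} (intersection, +0)
BEJKV@4: {G,T} ∪ {A} = {A,G,T} (union, +1)
per-site changes: [2, 2, 2, 2, 3]; total = 11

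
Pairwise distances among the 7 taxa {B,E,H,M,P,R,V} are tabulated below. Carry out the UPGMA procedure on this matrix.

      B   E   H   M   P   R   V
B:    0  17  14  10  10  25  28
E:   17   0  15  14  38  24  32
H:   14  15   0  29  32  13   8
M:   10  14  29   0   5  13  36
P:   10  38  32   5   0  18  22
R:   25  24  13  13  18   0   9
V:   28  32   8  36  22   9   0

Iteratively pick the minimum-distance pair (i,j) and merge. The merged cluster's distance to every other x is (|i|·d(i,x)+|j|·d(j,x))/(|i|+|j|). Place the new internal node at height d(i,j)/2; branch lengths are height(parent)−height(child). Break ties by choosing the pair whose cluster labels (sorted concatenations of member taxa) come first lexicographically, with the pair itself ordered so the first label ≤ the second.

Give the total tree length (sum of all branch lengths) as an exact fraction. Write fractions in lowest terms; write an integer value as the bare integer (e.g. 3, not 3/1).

105/2

iteration 1: select M,P (d=5); attach at lengths (5/2, 5/2); label the merged cluster MP
  updated: d(B,MP)=10, d(E,MP)=26, d(H,MP)=61/2, d(MP,R)=31/2, d(MP,V)=29
iteration 2: select H,V (d=8); attach at lengths (4, 4); label the merged cluster HV
  updated: d(B,HV)=21, d(E,HV)=47/2, d(HV,MP)=119/4, d(HV,R)=11
iteration 3: select B,MP (d=10); attach at lengths (5, 5/2); label the merged cluster BMP
  updated: d(BMP,E)=23, d(BMP,HV)=161/6, d(BMP,R)=56/3
iteration 4: select HV,R (d=11); attach at lengths (3/2, 11/2); label the merged cluster HRV
  updated: d(BMP,HRV)=217/9, d(E,HRV)=71/3
iteration 5: select BMP,E (d=23); attach at lengths (13/2, 23/2); label the merged cluster BEMP
  updated: d(BEMP,HRV)=24
iteration 6: select BEMP,HRV (d=24); attach at lengths (1/2, 13/2); label the merged cluster BEHMPRV
final tree: (((B:5,(M:5/2,P:5/2):5/2):13/2,E:23/2):1/2,((H:4,V:4):3/2,R:11/2):13/2)
total length: 105/2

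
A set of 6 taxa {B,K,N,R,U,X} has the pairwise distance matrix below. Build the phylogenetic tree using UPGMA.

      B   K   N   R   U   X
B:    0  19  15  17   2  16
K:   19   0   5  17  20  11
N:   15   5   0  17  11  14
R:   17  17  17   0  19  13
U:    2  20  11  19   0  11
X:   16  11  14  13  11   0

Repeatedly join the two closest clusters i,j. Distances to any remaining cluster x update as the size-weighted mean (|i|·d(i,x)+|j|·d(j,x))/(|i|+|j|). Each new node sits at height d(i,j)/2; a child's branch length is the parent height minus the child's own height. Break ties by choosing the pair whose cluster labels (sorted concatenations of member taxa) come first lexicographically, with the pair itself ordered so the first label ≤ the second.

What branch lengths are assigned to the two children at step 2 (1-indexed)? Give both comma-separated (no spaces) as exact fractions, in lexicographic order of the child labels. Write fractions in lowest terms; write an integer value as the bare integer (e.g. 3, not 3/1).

iteration 1: select B,U (d=2); attach at lengths (1, 1); label the merged cluster BU
  updated: d(BU,K)=39/2, d(BU,N)=13, d(BU,R)=18, d(BU,X)=27/2
iteration 2: select K,N (d=5); attach at lengths (5/2, 5/2); label the merged cluster KN
  updated: d(BU,KN)=65/4, d(KN,R)=17, d(KN,X)=25/2
iteration 3: select KN,X (d=25/2); attach at lengths (15/4, 25/4); label the merged cluster KNX
  updated: d(BU,KNX)=46/3, d(KNX,R)=47/3
iteration 4: select BU,KNX (d=46/3); attach at lengths (20/3, 17/12); label the merged cluster BKNUX
  updated: d(BKNUX,R)=83/5
iteration 5: select BKNUX,R (d=83/5); attach at lengths (19/30, 83/10); label the merged cluster BKNRUX
final tree: (((B:1,U:1):20/3,((K:5/2,N:5/2):15/4,X:25/4):17/12):19/30,R:83/10)
total length: 2041/60

5/2,5/2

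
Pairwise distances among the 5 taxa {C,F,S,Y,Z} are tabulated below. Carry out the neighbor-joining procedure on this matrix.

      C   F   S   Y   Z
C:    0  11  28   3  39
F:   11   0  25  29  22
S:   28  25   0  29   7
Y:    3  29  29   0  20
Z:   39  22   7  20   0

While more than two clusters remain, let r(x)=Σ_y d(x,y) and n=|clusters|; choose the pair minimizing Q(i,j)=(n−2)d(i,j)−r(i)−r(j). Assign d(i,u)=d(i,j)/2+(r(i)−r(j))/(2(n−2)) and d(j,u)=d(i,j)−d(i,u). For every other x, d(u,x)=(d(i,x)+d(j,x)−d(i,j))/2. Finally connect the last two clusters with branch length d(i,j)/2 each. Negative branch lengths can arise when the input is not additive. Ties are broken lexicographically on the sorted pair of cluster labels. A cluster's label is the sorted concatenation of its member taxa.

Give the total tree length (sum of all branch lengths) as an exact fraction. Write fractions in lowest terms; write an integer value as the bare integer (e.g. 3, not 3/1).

step 1: merge (S,Z) at d=7, Q=-156; branch lengths S→11/3, Z→10/3; new cluster SZ
  updated: d(C,SZ)=30, d(F,SZ)=20, d(SZ,Y)=21
step 2: merge (C,Y) at d=3, Q=-91; branch lengths C→-3/4, Y→15/4; new cluster CY
  updated: d(CY,F)=37/2, d(CY,SZ)=24
step 3: merge (CY,F) at d=37/2, Q=-125/2; branch lengths CY→45/4, F→29/4; new cluster CFY
  updated: d(CFY,SZ)=51/4
step 4: merge (CFY,SZ) at d=51/4; branch lengths CFY→51/8, SZ→51/8; new cluster CFSYZ
final tree: (((C:-3/4,Y:15/4):45/4,F:29/4):51/8,(S:11/3,Z:10/3):51/8)
total length: 165/4

165/4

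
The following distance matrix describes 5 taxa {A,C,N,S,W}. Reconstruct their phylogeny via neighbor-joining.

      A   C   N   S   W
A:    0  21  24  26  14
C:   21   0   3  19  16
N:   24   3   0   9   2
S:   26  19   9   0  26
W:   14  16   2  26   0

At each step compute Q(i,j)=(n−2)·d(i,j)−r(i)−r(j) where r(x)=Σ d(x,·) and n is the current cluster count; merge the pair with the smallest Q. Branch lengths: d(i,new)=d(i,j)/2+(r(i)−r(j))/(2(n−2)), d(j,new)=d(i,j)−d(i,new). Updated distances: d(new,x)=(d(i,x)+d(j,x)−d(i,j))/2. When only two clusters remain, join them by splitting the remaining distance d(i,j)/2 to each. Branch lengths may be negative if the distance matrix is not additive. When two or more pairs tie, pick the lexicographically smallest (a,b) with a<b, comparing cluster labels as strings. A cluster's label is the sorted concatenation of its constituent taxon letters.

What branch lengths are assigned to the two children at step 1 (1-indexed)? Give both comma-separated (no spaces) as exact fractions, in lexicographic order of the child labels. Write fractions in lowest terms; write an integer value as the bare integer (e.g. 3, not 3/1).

23/2,5/2

step 1: merge (A,W) at d=14, Q=-101; branch lengths A→23/2, W→5/2; new cluster AW
  updated: d(AW,C)=23/2, d(AW,N)=6, d(AW,S)=19
step 2: merge (AW,C) at d=23/2, Q=-47; branch lengths AW→13/2, C→5; new cluster ACW
  updated: d(ACW,N)=-5/4, d(ACW,S)=53/4
step 3: merge (ACW,N) at d=-5/4, Q=-21; branch lengths ACW→3/2, N→-11/4; new cluster ACNW
  updated: d(ACNW,S)=47/4
step 4: merge (ACNW,S) at d=47/4; branch lengths ACNW→47/8, S→47/8; new cluster ACNSW
final tree: ((((A:23/2,W:5/2):13/2,C:5):3/2,N:-11/4):47/8,S:47/8)
total length: 36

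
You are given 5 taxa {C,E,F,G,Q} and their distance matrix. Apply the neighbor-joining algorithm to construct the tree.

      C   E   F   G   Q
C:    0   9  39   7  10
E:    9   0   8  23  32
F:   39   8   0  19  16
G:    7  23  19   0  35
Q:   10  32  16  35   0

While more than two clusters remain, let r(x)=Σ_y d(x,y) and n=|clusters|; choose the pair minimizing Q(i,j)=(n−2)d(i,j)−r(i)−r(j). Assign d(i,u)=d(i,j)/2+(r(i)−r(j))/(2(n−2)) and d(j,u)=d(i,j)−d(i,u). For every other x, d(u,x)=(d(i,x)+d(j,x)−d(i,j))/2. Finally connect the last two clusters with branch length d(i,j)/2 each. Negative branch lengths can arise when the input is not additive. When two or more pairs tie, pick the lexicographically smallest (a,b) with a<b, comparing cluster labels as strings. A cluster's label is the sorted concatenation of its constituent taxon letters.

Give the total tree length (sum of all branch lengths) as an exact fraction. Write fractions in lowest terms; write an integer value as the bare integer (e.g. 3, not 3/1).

42

iteration 1: select E,F (d=8, Q=-130); attach at lengths (7/3, 17/3); label the merged cluster EF
  updated: d(C,EF)=20, d(EF,G)=17, d(EF,Q)=20
iteration 2: select C,G (d=7, Q=-82); attach at lengths (-2, 9); label the merged cluster CG
  updated: d(CG,EF)=15, d(CG,Q)=19
iteration 3: select CG,EF (d=15, Q=-54); attach at lengths (7, 8); label the merged cluster CEFG
  updated: d(CEFG,Q)=12
iteration 4: select CEFG,Q (d=12); attach at lengths (6, 6); label the merged cluster CEFGQ
final tree: (((C:-2,G:9):7,(E:7/3,F:17/3):8):6,Q:6)
total length: 42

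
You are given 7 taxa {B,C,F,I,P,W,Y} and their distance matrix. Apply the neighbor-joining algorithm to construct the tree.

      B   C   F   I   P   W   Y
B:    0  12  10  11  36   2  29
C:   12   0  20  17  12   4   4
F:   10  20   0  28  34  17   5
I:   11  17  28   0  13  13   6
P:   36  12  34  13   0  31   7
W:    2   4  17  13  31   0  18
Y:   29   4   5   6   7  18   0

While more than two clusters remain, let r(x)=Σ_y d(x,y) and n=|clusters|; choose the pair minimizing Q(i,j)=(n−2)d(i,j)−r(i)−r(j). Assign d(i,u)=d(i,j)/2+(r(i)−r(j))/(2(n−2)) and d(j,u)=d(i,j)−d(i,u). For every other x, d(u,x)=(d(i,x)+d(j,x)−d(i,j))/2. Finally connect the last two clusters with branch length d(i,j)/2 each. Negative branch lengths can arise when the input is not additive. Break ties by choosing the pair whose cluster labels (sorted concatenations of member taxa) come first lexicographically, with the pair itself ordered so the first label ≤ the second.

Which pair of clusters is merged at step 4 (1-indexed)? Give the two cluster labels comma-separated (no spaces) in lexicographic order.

BCFW,Y

iteration 1: select B,W (d=2, Q=-175); attach at lengths (5/2, -1/2); label the merged cluster BW
  updated: d(BW,C)=7, d(BW,F)=25/2, d(BW,I)=11, d(BW,P)=65/2, d(BW,Y)=45/2
iteration 2: select BW,F (d=25/2, Q=-135); attach at lengths (9/2, 8); label the merged cluster BFW
  updated: d(BFW,C)=29/4, d(BFW,I)=53/4, d(BFW,P)=27, d(BFW,Y)=15/2
iteration 3: select BFW,C (d=29/4, Q=-147/2); attach at lengths (73/12, 7/6); label the merged cluster BCFW
  updated: d(BCFW,I)=23/2, d(BCFW,P)=127/8, d(BCFW,Y)=17/8
iteration 4: select BCFW,Y (d=17/8, Q=-323/8); attach at lengths (149/32, -81/32); label the merged cluster BCFWY
  updated: d(BCFWY,I)=123/16, d(BCFWY,P)=83/8
iteration 5: select BCFWY,I (d=123/16, Q=-497/16); attach at lengths (81/32, 165/32); label the merged cluster BCFIWY
  updated: d(BCFIWY,P)=251/32
iteration 6: select BCFIWY,P (d=251/32); attach at lengths (251/64, 251/64); label the merged cluster BCFIPWY
final tree: ((((((B:5/2,W:-1/2):9/2,F:8):73/12,C:7/6):149/32,Y:-81/32):81/32,I:165/32):251/64,P:251/64)
total length: 1261/32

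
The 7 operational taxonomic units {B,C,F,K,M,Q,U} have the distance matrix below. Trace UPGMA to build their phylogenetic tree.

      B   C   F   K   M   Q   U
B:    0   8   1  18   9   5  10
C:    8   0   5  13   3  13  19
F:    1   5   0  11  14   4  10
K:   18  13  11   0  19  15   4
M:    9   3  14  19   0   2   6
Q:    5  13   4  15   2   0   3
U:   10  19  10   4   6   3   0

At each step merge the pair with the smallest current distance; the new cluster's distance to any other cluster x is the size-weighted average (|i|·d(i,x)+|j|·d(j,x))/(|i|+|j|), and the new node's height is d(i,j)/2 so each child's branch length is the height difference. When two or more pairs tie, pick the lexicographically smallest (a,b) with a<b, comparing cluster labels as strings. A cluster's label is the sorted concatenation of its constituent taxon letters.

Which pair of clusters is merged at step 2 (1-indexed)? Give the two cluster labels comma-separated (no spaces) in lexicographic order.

step 1: merge (B,F) at d=1; branch lengths B→1/2, F→1/2; new cluster BF
  updated: d(BF,C)=13/2, d(BF,K)=29/2, d(BF,M)=23/2, d(BF,Q)=9/2, d(BF,U)=10
step 2: merge (M,Q) at d=2; branch lengths M→1, Q→1; new cluster MQ
  updated: d(BF,MQ)=8, d(C,MQ)=8, d(K,MQ)=17, d(MQ,U)=9/2
step 3: merge (K,U) at d=4; branch lengths K→2, U→2; new cluster KU
  updated: d(BF,KU)=49/4, d(C,KU)=16, d(KU,MQ)=43/4
step 4: merge (BF,C) at d=13/2; branch lengths BF→11/4, C→13/4; new cluster BCF
  updated: d(BCF,KU)=27/2, d(BCF,MQ)=8
step 5: merge (BCF,MQ) at d=8; branch lengths BCF→3/4, MQ→3; new cluster BCFMQ
  updated: d(BCFMQ,KU)=62/5
step 6: merge (BCFMQ,KU) at d=62/5; branch lengths BCFMQ→11/5, KU→21/5; new cluster BCFKMQU
final tree: ((((B:1/2,F:1/2):11/4,C:13/4):3/4,(M:1,Q:1):3):11/5,(K:2,U:2):21/5)
total length: 463/20

M,Q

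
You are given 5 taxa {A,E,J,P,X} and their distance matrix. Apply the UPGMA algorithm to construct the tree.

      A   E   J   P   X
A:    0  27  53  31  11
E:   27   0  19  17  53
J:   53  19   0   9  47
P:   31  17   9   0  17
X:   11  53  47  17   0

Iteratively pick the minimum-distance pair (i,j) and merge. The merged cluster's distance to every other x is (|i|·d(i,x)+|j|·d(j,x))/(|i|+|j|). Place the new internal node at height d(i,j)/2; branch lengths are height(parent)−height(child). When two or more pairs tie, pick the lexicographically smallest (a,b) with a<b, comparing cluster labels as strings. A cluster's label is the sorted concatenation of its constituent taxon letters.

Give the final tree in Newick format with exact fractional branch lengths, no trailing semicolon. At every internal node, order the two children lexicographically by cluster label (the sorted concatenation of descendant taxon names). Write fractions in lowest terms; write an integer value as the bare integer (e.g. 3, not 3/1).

((A:11/2,X:11/2):27/2,(E:9,(J:9/2,P:9/2):9/2):10)

step 1: merge (J,P) at d=9; branch lengths J→9/2, P→9/2; new cluster JP
  updated: d(A,JP)=42, d(E,JP)=18, d(JP,X)=32
step 2: merge (A,X) at d=11; branch lengths A→11/2, X→11/2; new cluster AX
  updated: d(AX,E)=40, d(AX,JP)=37
step 3: merge (E,JP) at d=18; branch lengths E→9, JP→9/2; new cluster EJP
  updated: d(AX,EJP)=38
step 4: merge (AX,EJP) at d=38; branch lengths AX→27/2, EJP→10; new cluster AEJPX
final tree: ((A:11/2,X:11/2):27/2,(E:9,(J:9/2,P:9/2):9/2):10)
total length: 57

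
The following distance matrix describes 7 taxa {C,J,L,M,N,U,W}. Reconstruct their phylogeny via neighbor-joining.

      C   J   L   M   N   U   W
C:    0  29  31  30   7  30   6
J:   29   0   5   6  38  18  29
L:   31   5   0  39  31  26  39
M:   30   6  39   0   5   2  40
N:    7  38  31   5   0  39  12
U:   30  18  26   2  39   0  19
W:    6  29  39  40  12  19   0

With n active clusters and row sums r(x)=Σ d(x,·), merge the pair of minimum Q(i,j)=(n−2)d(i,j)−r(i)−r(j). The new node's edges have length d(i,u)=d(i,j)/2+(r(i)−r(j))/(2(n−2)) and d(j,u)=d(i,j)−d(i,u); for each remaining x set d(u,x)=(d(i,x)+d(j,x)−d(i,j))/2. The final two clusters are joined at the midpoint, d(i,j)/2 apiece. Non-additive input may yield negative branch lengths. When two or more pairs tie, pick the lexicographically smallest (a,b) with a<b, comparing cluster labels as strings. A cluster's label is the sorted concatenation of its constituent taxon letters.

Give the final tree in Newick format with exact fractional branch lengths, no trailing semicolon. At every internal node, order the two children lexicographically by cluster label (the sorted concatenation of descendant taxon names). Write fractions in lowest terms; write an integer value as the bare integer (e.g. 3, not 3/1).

(((C:21/16,W:75/16):49/16,((J:-21/10,L:71/10):275/24,(M:-9/16,U:41/16):175/24):219/16):55/32,N:55/32)

step 1: merge (J,L) at d=5, Q=-271; branch lengths J→-21/10, L→71/10; new cluster JL
  updated: d(C,JL)=55/2, d(JL,M)=20, d(JL,N)=32, d(JL,U)=39/2, d(JL,W)=63/2
step 2: merge (M,U) at d=2, Q=-397/2; branch lengths M→-9/16, U→41/16; new cluster MU
  updated: d(C,MU)=29, d(JL,MU)=75/4, d(MU,N)=21, d(MU,W)=57/2
step 3: merge (JL,MU) at d=75/4, Q=-603/4; branch lengths JL→275/24, MU→175/24; new cluster JLMU
  updated: d(C,JLMU)=151/8, d(JLMU,N)=137/8, d(JLMU,W)=165/8
step 4: merge (C,W) at d=6, Q=-117/2; branch lengths C→21/16, W→75/16; new cluster CW
  updated: d(CW,JLMU)=67/4, d(CW,N)=13/2
step 5: merge (CW,JLMU) at d=67/4, Q=-323/8; branch lengths CW→49/16, JLMU→219/16; new cluster CJLMUW
  updated: d(CJLMUW,N)=55/16
step 6: merge (CJLMUW,N) at d=55/16; branch lengths CJLMUW→55/32, N→55/32; new cluster CJLMNUW
final tree: (((C:21/16,W:75/16):49/16,((J:-21/10,L:71/10):275/24,(M:-9/16,U:41/16):175/24):219/16):55/32,N:55/32)
total length: 831/16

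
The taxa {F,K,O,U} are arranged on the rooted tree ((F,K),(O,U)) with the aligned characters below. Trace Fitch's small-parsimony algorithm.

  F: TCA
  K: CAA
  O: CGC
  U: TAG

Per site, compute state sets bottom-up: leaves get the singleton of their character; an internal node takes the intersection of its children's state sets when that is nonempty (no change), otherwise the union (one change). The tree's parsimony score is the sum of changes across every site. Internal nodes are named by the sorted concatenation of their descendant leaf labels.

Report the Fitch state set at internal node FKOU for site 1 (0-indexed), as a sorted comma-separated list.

A

[col 0] FK: children F:{T}, K:{C} ∪→ {C,T}; cost 1
[col 0] OU: children O:{C}, U:{T} ∪→ {C,T}; cost 1
[col 0] FKOU: children FK:{C,T}, OU:{C,T} ∩→ {C,T}; cost 0
[col 1] FK: children F:{C}, K:{A} ∪→ {A,C}; cost 1
[col 1] OU: children O:{G}, U:{A} ∪→ {A,G}; cost 1
[col 1] FKOU: children FK:{A,C}, OU:{A,G} ∩→ {A}; cost 0
[col 2] FK: children F:{A}, K:{A} ∩→ {A}; cost 0
[col 2] OU: children O:{C}, U:{G} ∪→ {C,G}; cost 1
[col 2] FKOU: children FK:{A}, OU:{C,G} ∪→ {A,C,G}; cost 1
per-site changes: [2, 2, 2]; total = 6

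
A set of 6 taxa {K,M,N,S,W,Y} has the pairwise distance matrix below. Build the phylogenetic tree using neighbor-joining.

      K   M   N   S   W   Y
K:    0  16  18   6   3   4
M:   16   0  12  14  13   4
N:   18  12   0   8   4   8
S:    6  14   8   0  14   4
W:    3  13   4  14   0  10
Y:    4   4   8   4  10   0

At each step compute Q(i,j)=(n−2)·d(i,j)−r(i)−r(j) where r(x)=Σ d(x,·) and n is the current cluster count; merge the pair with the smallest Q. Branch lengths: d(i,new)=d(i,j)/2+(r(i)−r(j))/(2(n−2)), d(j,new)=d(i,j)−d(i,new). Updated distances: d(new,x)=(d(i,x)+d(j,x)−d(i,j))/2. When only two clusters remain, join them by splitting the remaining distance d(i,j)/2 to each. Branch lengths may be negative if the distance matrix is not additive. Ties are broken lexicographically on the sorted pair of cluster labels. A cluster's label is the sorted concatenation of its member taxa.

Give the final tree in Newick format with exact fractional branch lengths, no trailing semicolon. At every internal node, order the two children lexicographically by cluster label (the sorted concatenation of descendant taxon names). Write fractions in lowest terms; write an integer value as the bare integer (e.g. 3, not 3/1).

((((K:15/8,W:9/8):35/8,(M:67/12,Y:-19/12):23/8):5/8,N:9/2):7/4,S:7/4)

step 1: merge (K,W) at d=3, Q=-79; branch lengths K→15/8, W→9/8; new cluster KW
  updated: d(KW,M)=13, d(KW,N)=19/2, d(KW,S)=17/2, d(KW,Y)=11/2
step 2: merge (M,Y) at d=4, Q=-105/2; branch lengths M→67/12, Y→-19/12; new cluster MY
  updated: d(KW,MY)=29/4, d(MY,N)=8, d(MY,S)=7
step 3: merge (KW,MY) at d=29/4, Q=-33; branch lengths KW→35/8, MY→23/8; new cluster KMWY
  updated: d(KMWY,N)=41/8, d(KMWY,S)=33/8
step 4: merge (KMWY,N) at d=41/8, Q=-69/4; branch lengths KMWY→5/8, N→9/2; new cluster KMNWY
  updated: d(KMNWY,S)=7/2
step 5: merge (KMNWY,S) at d=7/2; branch lengths KMNWY→7/4, S→7/4; new cluster KMNSWY
final tree: ((((K:15/8,W:9/8):35/8,(M:67/12,Y:-19/12):23/8):5/8,N:9/2):7/4,S:7/4)
total length: 183/8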